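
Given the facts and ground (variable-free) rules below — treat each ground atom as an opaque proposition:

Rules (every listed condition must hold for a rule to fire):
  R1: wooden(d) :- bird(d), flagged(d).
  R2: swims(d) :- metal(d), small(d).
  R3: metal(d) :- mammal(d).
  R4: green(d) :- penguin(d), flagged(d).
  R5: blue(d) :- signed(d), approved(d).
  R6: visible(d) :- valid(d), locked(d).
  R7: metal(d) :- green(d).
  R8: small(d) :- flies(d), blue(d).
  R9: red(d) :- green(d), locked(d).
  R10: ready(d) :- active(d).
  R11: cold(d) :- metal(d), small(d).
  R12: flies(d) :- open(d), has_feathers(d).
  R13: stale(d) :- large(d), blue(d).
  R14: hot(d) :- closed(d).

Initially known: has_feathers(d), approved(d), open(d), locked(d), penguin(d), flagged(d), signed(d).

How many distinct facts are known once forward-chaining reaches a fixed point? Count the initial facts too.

15

Round 1: R4 [green(d) :- penguin(d), flagged(d).]; R5 [blue(d) :- signed(d), approved(d).]; R12 [flies(d) :- open(d), has_feathers(d).]. Adds green(d), blue(d), flies(d).
Round 2: R7 [metal(d) :- green(d).]; R8 [small(d) :- flies(d), blue(d).]; R9 [red(d) :- green(d), locked(d).]. Adds metal(d), small(d), red(d).
Round 3: R2 [swims(d) :- metal(d), small(d).]; R11 [cold(d) :- metal(d), small(d).]. Adds swims(d), cold(d).
Closure: {approved(d), blue(d), cold(d), flagged(d), flies(d), green(d), has_feathers(d), locked(d), metal(d), open(d), penguin(d), red(d), signed(d), small(d), swims(d)} — 15 facts.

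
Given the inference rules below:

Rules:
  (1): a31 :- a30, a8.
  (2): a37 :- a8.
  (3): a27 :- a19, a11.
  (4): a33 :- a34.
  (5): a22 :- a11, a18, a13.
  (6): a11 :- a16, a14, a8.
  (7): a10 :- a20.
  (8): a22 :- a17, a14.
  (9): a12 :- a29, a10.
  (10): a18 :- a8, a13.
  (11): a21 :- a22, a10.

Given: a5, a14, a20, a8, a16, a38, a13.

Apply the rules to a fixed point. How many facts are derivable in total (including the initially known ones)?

Round 1 fires (2), (6), (7), (10), giving a37, a11, a10, a18.
Round 2 fires (5), giving a22.
Round 3 fires (11), giving a21.
Closure: {a10, a11, a13, a14, a16, a18, a20, a21, a22, a37, a38, a5, a8} — 13 facts.

13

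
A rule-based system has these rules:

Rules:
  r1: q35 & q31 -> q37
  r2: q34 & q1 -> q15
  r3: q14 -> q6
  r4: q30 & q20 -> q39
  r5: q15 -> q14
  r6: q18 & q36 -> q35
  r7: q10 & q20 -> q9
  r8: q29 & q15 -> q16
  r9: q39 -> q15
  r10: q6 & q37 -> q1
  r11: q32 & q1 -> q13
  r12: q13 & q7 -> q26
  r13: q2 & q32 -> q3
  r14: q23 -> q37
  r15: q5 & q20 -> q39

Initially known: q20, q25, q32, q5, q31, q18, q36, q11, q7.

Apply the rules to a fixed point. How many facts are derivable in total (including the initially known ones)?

Round 1 — r6, r15, derive q35, q39.
Round 2 — r1, r9, derive q37, q15.
Round 3 — r5, derive q14.
Round 4 — r3, derive q6.
Round 5 — r10, derive q1.
Round 6 — r11, derive q13.
Round 7 — r12, derive q26.
Closure: {q1, q11, q13, q14, q15, q18, q20, q25, q26, q31, q32, q35, q36, q37, q39, q5, q6, q7} — 18 facts.

18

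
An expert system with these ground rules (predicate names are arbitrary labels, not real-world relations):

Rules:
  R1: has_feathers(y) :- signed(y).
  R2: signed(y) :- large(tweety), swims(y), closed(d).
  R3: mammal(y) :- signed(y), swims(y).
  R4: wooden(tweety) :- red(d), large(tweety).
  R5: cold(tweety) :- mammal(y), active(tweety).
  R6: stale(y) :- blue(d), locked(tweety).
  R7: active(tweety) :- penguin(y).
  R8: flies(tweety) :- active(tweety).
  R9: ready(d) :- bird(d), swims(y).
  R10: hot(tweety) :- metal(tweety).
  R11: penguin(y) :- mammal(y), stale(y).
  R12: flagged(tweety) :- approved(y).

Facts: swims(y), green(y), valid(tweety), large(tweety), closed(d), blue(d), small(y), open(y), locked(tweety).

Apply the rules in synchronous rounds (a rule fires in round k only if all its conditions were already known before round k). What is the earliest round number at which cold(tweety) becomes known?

5

Round 1: R2 [signed(y) :- large(tweety), swims(y), closed(d).]; R6 [stale(y) :- blue(d), locked(tweety).]. Adds signed(y), stale(y).
Round 2: R1 [has_feathers(y) :- signed(y).]; R3 [mammal(y) :- signed(y), swims(y).]. Adds has_feathers(y), mammal(y).
Round 3: R11 [penguin(y) :- mammal(y), stale(y).]. Adds penguin(y).
Round 4: R7 [active(tweety) :- penguin(y).]. Adds active(tweety).
Round 5: R5 [cold(tweety) :- mammal(y), active(tweety).]; R8 [flies(tweety) :- active(tweety).]. Adds cold(tweety), flies(tweety).
cold(tweety) first appears in round 5.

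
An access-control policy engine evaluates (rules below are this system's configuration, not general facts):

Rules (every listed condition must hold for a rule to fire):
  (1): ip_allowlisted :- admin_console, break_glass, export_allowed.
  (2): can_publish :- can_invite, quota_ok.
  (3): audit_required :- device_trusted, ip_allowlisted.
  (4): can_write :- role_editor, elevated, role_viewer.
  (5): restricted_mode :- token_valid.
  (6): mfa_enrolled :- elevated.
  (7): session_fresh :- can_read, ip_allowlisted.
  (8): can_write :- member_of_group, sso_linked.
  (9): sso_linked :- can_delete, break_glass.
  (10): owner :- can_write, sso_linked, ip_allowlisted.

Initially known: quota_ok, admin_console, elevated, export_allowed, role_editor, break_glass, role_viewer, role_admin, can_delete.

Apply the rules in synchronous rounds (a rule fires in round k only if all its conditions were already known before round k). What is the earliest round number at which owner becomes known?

[1] (1) [ip_allowlisted :- admin_console, break_glass, export_allowed.]; (4) [can_write :- role_editor, elevated, role_viewer.]; (6) [mfa_enrolled :- elevated.]; (9) [sso_linked :- can_delete, break_glass.]. ⇒ new: ip_allowlisted, can_write, mfa_enrolled, sso_linked.
[2] (10) [owner :- can_write, sso_linked, ip_allowlisted.]. ⇒ new: owner.
owner first appears in round 2.

2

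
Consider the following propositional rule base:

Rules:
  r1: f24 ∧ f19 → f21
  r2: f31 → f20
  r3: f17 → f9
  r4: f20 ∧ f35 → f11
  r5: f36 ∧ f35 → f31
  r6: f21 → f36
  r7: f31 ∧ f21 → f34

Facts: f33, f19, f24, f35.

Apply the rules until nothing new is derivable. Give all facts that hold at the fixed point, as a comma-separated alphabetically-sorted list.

Round 1: r1 [f24 ∧ f19 → f21]. Adds f21.
Round 2: r6 [f21 → f36]. Adds f36.
Round 3: r5 [f36 ∧ f35 → f31]. Adds f31.
Round 4: r2 [f31 → f20]; r7 [f31 ∧ f21 → f34]. Adds f20, f34.
Round 5: r4 [f20 ∧ f35 → f11]. Adds f11.

f11, f19, f20, f21, f24, f31, f33, f34, f35, f36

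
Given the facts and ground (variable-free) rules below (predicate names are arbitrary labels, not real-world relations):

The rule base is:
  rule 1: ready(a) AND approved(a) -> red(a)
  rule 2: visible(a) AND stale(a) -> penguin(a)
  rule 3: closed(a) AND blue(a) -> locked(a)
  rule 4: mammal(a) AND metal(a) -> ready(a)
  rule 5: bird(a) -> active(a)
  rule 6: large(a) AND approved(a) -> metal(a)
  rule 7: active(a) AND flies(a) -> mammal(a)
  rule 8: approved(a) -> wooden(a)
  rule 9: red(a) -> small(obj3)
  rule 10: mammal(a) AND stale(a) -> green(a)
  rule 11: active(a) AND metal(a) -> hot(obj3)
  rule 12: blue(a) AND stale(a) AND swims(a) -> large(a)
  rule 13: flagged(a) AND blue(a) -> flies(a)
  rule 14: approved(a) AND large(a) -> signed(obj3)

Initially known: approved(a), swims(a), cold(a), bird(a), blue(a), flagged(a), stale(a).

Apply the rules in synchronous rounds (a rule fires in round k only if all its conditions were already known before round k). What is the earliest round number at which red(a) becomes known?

Round 1: rule 5 [bird(a) -> active(a)]; rule 8 [approved(a) -> wooden(a)]; rule 12 [blue(a) AND stale(a) AND swims(a) -> large(a)]; rule 13 [flagged(a) AND blue(a) -> flies(a)]. Adds active(a), wooden(a), large(a), flies(a).
Round 2: rule 6 [large(a) AND approved(a) -> metal(a)]; rule 7 [active(a) AND flies(a) -> mammal(a)]; rule 14 [approved(a) AND large(a) -> signed(obj3)]. Adds metal(a), mammal(a), signed(obj3).
Round 3: rule 4 [mammal(a) AND metal(a) -> ready(a)]; rule 10 [mammal(a) AND stale(a) -> green(a)]; rule 11 [active(a) AND metal(a) -> hot(obj3)]. Adds ready(a), green(a), hot(obj3).
Round 4: rule 1 [ready(a) AND approved(a) -> red(a)]. Adds red(a).
red(a) first appears in round 4.

4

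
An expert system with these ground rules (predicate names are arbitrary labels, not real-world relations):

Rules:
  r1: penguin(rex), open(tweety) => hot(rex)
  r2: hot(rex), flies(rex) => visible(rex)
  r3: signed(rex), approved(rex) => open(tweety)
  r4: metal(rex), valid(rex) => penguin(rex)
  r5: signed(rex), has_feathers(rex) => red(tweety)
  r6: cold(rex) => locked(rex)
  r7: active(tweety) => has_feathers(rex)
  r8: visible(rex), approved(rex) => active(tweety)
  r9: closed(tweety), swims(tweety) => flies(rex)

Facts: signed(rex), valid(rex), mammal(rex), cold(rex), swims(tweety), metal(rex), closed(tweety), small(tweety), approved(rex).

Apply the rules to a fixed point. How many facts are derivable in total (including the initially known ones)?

Round 1: r3 [signed(rex), approved(rex) => open(tweety)]; r4 [metal(rex), valid(rex) => penguin(rex)]; r6 [cold(rex) => locked(rex)]; r9 [closed(tweety), swims(tweety) => flies(rex)]. Adds open(tweety), penguin(rex), locked(rex), flies(rex).
Round 2: r1 [penguin(rex), open(tweety) => hot(rex)]. Adds hot(rex).
Round 3: r2 [hot(rex), flies(rex) => visible(rex)]. Adds visible(rex).
Round 4: r8 [visible(rex), approved(rex) => active(tweety)]. Adds active(tweety).
Round 5: r7 [active(tweety) => has_feathers(rex)]. Adds has_feathers(rex).
Round 6: r5 [signed(rex), has_feathers(rex) => red(tweety)]. Adds red(tweety).
Closure: {active(tweety), approved(rex), closed(tweety), cold(rex), flies(rex), has_feathers(rex), hot(rex), locked(rex), mammal(rex), metal(rex), open(tweety), penguin(rex), red(tweety), signed(rex), small(tweety), swims(tweety), valid(rex), visible(rex)} — 18 facts.

18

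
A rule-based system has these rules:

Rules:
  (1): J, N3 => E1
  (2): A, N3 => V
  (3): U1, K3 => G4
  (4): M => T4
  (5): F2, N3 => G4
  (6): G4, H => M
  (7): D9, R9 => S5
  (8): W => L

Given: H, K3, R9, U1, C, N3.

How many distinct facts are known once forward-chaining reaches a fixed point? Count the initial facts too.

[1] (3) [U1, K3 => G4]. ⇒ new: G4.
[2] (6) [G4, H => M]. ⇒ new: M.
[3] (4) [M => T4]. ⇒ new: T4.
Closure: {C, G4, H, K3, M, N3, R9, T4, U1} — 9 facts.

9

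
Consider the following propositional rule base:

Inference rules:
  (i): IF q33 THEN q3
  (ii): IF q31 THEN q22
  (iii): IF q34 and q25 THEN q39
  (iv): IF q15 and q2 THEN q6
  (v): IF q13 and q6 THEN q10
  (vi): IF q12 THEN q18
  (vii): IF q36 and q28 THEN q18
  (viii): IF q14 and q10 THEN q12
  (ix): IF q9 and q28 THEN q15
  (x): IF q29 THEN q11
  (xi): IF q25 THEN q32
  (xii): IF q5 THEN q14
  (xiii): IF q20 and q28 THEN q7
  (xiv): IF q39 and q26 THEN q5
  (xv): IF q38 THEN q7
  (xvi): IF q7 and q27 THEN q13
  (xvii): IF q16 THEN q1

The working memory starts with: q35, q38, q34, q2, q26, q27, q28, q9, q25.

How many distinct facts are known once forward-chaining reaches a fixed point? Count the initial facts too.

20

Round 1 — (iii), (ix), (xi), (xv), derive q39, q15, q32, q7.
Round 2 — (iv), (xiv), (xvi), derive q6, q5, q13.
Round 3 — (v), (xii), derive q10, q14.
Round 4 — (viii), derive q12.
Round 5 — (vi), derive q18.
Closure: {q10, q12, q13, q14, q15, q18, q2, q25, q26, q27, q28, q32, q34, q35, q38, q39, q5, q6, q7, q9} — 20 facts.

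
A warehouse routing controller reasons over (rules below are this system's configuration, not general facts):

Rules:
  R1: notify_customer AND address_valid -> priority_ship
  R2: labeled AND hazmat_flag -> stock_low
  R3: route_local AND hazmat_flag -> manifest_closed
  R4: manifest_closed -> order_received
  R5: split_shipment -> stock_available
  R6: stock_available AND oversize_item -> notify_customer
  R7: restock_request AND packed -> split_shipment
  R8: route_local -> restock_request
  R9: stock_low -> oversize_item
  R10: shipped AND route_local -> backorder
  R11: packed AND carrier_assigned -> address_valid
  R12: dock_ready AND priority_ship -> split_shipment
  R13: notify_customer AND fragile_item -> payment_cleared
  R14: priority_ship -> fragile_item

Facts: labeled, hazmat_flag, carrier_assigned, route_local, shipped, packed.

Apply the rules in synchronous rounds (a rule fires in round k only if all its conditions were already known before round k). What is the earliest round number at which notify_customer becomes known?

Round 1 fires R2, R3, R8, R10, R11, giving stock_low, manifest_closed, restock_request, backorder, address_valid.
Round 2 fires R4, R7, R9, giving order_received, split_shipment, oversize_item.
Round 3 fires R5, giving stock_available.
Round 4 fires R6, giving notify_customer.
notify_customer first appears in round 4.

4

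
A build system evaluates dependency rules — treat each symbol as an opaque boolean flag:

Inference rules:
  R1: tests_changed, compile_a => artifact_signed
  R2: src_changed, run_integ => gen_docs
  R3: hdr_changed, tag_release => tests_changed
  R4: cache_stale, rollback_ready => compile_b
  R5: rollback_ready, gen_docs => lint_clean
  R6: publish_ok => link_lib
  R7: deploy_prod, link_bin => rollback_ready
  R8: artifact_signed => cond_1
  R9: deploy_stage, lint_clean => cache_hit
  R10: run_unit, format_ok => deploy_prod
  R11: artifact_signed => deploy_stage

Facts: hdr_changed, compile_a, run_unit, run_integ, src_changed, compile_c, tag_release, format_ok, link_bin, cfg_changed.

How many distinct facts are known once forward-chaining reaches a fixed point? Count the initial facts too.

[1] R2 [src_changed, run_integ => gen_docs]; R3 [hdr_changed, tag_release => tests_changed]; R10 [run_unit, format_ok => deploy_prod]. ⇒ new: gen_docs, tests_changed, deploy_prod.
[2] R1 [tests_changed, compile_a => artifact_signed]; R7 [deploy_prod, link_bin => rollback_ready]. ⇒ new: artifact_signed, rollback_ready.
[3] R5 [rollback_ready, gen_docs => lint_clean]; R8 [artifact_signed => cond_1]; R11 [artifact_signed => deploy_stage]. ⇒ new: lint_clean, cond_1, deploy_stage.
[4] R9 [deploy_stage, lint_clean => cache_hit]. ⇒ new: cache_hit.
Closure: {artifact_signed, cache_hit, cfg_changed, compile_a, compile_c, cond_1, deploy_prod, deploy_stage, format_ok, gen_docs, hdr_changed, link_bin, lint_clean, rollback_ready, run_integ, run_unit, src_changed, tag_release, tests_changed} — 19 facts.

19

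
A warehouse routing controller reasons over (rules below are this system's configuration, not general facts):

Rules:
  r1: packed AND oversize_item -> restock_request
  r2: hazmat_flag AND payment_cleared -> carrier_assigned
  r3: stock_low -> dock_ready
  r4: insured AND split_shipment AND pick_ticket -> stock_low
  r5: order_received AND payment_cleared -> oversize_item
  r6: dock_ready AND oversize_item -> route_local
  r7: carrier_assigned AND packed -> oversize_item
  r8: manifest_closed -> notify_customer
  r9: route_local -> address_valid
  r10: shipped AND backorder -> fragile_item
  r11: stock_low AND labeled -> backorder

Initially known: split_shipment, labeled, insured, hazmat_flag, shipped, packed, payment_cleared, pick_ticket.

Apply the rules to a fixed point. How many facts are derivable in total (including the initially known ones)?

17

Round 1: r2 [hazmat_flag AND payment_cleared -> carrier_assigned]; r4 [insured AND split_shipment AND pick_ticket -> stock_low]. Adds carrier_assigned, stock_low.
Round 2: r3 [stock_low -> dock_ready]; r7 [carrier_assigned AND packed -> oversize_item]; r11 [stock_low AND labeled -> backorder]. Adds dock_ready, oversize_item, backorder.
Round 3: r1 [packed AND oversize_item -> restock_request]; r6 [dock_ready AND oversize_item -> route_local]; r10 [shipped AND backorder -> fragile_item]. Adds restock_request, route_local, fragile_item.
Round 4: r9 [route_local -> address_valid]. Adds address_valid.
Closure: {address_valid, backorder, carrier_assigned, dock_ready, fragile_item, hazmat_flag, insured, labeled, oversize_item, packed, payment_cleared, pick_ticket, restock_request, route_local, shipped, split_shipment, stock_low} — 17 facts.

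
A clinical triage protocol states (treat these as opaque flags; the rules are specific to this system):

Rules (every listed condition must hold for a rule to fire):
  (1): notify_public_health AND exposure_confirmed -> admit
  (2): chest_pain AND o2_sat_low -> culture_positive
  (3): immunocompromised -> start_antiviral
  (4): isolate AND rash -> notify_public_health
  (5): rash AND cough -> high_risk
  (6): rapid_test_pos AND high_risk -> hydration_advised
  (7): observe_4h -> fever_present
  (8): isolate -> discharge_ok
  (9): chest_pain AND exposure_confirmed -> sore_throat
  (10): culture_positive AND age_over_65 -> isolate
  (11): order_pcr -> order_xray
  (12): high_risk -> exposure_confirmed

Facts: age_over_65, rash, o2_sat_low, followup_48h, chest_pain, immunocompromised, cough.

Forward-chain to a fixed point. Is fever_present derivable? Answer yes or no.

Round 1 — (2), (3), (5), derive culture_positive, start_antiviral, high_risk.
Round 2 — (10), (12), derive isolate, exposure_confirmed.
Round 3 — (4), (8), (9), derive notify_public_health, discharge_ok, sore_throat.
Round 4 — (1), derive admit.
Fixed point reached. fever_present is concluded only by (7); (7) needs observe_4h (never derived).

no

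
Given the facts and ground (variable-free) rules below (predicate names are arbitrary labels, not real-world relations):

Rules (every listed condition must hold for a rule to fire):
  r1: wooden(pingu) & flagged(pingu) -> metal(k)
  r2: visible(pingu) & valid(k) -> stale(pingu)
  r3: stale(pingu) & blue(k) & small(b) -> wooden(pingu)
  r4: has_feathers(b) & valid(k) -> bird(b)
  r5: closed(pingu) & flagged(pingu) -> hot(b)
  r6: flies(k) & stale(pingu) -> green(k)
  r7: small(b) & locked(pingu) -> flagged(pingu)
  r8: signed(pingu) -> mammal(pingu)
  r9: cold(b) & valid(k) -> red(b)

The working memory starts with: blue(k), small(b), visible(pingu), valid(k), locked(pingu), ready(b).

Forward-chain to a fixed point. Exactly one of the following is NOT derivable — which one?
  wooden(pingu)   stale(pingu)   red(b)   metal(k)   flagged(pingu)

red(b)

Round 1: r2 [visible(pingu) & valid(k) -> stale(pingu)]; r7 [small(b) & locked(pingu) -> flagged(pingu)]. New: stale(pingu), flagged(pingu).
Round 2: r3 [stale(pingu) & blue(k) & small(b) -> wooden(pingu)]. New: wooden(pingu).
Round 3: r1 [wooden(pingu) & flagged(pingu) -> metal(k)]. New: metal(k).
Derived: stale(pingu) (round 1), flagged(pingu) (round 1), wooden(pingu) (round 2), metal(k) (round 3). red(b) never appears in any round.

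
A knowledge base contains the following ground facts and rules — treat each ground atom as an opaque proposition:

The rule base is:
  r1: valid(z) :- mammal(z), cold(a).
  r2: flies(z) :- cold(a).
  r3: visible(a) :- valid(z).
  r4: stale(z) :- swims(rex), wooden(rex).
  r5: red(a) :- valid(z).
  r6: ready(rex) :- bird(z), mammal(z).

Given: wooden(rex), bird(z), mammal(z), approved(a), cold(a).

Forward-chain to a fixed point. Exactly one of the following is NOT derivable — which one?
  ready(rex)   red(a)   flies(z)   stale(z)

stale(z)

[1] r1 [valid(z) :- mammal(z), cold(a).]; r2 [flies(z) :- cold(a).]; r6 [ready(rex) :- bird(z), mammal(z).]. ⇒ new: valid(z), flies(z), ready(rex).
[2] r3 [visible(a) :- valid(z).]; r5 [red(a) :- valid(z).]. ⇒ new: visible(a), red(a).
Derived: flies(z) (round 1), red(a) (round 2), ready(rex) (round 1). stale(z) never appears in any round.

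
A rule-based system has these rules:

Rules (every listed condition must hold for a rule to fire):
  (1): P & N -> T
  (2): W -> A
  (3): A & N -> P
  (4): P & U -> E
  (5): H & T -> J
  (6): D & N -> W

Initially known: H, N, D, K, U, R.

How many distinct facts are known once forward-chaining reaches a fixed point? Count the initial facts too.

12

[1] (6) [D & N -> W]. ⇒ new: W.
[2] (2) [W -> A]. ⇒ new: A.
[3] (3) [A & N -> P]. ⇒ new: P.
[4] (1) [P & N -> T]; (4) [P & U -> E]. ⇒ new: T, E.
[5] (5) [H & T -> J]. ⇒ new: J.
Closure: {A, D, E, H, J, K, N, P, R, T, U, W} — 12 facts.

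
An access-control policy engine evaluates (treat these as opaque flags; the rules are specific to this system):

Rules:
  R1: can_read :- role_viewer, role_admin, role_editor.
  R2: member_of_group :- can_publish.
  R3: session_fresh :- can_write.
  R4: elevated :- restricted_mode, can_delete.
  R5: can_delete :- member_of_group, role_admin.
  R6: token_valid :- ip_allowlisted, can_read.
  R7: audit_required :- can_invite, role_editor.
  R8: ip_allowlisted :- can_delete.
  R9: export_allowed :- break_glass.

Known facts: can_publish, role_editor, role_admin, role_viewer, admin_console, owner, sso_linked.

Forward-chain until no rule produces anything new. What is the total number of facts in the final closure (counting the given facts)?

12

Round 1: R1 [can_read :- role_viewer, role_admin, role_editor.]; R2 [member_of_group :- can_publish.]. New: can_read, member_of_group.
Round 2: R5 [can_delete :- member_of_group, role_admin.]. New: can_delete.
Round 3: R8 [ip_allowlisted :- can_delete.]. New: ip_allowlisted.
Round 4: R6 [token_valid :- ip_allowlisted, can_read.]. New: token_valid.
Closure: {admin_console, can_delete, can_publish, can_read, ip_allowlisted, member_of_group, owner, role_admin, role_editor, role_viewer, sso_linked, token_valid} — 12 facts.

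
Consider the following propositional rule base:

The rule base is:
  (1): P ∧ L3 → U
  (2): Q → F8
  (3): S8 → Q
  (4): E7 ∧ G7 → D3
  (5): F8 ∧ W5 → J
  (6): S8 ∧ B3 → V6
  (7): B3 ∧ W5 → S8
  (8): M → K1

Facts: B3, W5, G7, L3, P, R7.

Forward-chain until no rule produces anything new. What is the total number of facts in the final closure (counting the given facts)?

12

[1] (1) [P ∧ L3 → U]; (7) [B3 ∧ W5 → S8]. ⇒ new: U, S8.
[2] (3) [S8 → Q]; (6) [S8 ∧ B3 → V6]. ⇒ new: Q, V6.
[3] (2) [Q → F8]. ⇒ new: F8.
[4] (5) [F8 ∧ W5 → J]. ⇒ new: J.
Closure: {B3, F8, G7, J, L3, P, Q, R7, S8, U, V6, W5} — 12 facts.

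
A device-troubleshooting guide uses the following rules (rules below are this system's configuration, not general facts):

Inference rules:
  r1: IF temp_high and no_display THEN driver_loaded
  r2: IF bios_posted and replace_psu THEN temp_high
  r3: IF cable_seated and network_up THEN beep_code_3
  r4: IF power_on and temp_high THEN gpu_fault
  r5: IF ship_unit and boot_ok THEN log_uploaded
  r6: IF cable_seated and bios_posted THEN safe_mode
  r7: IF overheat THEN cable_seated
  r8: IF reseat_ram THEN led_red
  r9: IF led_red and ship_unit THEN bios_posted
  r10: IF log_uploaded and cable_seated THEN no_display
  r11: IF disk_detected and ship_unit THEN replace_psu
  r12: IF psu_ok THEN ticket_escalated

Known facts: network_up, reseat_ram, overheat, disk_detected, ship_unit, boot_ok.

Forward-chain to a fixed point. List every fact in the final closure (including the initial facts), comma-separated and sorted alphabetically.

[1] r5 [IF ship_unit and boot_ok THEN log_uploaded]; r7 [IF overheat THEN cable_seated]; r8 [IF reseat_ram THEN led_red]; r11 [IF disk_detected and ship_unit THEN replace_psu]. ⇒ new: log_uploaded, cable_seated, led_red, replace_psu.
[2] r3 [IF cable_seated and network_up THEN beep_code_3]; r9 [IF led_red and ship_unit THEN bios_posted]; r10 [IF log_uploaded and cable_seated THEN no_display]. ⇒ new: beep_code_3, bios_posted, no_display.
[3] r2 [IF bios_posted and replace_psu THEN temp_high]; r6 [IF cable_seated and bios_posted THEN safe_mode]. ⇒ new: temp_high, safe_mode.
[4] r1 [IF temp_high and no_display THEN driver_loaded]. ⇒ new: driver_loaded.

beep_code_3, bios_posted, boot_ok, cable_seated, disk_detected, driver_loaded, led_red, log_uploaded, network_up, no_display, overheat, replace_psu, reseat_ram, safe_mode, ship_unit, temp_high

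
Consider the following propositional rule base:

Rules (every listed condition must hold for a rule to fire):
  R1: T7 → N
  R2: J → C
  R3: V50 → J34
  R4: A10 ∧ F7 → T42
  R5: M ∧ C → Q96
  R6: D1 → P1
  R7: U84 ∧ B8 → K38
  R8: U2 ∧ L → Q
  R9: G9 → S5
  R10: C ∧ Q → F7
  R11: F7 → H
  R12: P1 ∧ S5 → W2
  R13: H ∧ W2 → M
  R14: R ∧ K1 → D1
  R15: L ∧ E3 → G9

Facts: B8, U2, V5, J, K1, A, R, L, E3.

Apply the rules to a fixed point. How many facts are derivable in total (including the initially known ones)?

Round 1 — R2, R8, R14, R15, derive C, Q, D1, G9.
Round 2 — R6, R9, R10, derive P1, S5, F7.
Round 3 — R11, R12, derive H, W2.
Round 4 — R13, derive M.
Round 5 — R5, derive Q96.
Closure: {A, B8, C, D1, E3, F7, G9, H, J, K1, L, M, P1, Q, Q96, R, S5, U2, V5, W2} — 20 facts.

20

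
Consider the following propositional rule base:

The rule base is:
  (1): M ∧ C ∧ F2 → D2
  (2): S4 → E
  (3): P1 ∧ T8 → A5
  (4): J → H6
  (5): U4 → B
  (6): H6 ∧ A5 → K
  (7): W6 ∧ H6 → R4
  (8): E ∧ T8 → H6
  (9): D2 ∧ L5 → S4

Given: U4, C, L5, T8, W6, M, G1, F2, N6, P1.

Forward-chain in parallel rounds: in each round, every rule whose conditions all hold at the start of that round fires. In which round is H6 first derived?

Round 1 — (1), (3), (5), derive D2, A5, B.
Round 2 — (9), derive S4.
Round 3 — (2), derive E.
Round 4 — (8), derive H6.
H6 first appears in round 4.

4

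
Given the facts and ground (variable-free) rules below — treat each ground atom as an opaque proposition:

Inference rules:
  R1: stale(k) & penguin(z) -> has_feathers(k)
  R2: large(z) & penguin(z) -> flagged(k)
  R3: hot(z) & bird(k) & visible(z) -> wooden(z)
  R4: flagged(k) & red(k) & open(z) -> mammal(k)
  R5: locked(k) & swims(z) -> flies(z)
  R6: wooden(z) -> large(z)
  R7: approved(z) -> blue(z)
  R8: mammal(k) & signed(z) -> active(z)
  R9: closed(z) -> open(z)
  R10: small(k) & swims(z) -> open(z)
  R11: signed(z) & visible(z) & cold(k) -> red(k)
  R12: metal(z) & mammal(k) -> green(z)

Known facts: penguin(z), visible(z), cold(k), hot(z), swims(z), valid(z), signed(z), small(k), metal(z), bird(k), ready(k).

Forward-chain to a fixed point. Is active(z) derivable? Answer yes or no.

Round 1 — R3, R10, R11, derive wooden(z), open(z), red(k).
Round 2 — R6, derive large(z).
Round 3 — R2, derive flagged(k).
Round 4 — R4, derive mammal(k).
Round 5 — R8, R12, derive active(z), green(z).
active(z) appears in round 5, so it is derivable.

yes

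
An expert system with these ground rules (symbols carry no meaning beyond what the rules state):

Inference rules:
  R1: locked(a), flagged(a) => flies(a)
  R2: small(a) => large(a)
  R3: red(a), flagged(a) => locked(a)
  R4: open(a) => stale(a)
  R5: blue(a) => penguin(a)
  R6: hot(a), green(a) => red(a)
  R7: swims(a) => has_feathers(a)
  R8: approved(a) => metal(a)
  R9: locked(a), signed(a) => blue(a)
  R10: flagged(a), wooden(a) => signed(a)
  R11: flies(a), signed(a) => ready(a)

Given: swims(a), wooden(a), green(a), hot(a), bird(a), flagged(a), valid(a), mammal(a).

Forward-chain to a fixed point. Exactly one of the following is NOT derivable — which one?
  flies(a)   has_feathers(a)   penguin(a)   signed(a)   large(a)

large(a)

Round 1: R6 [hot(a), green(a) => red(a)]; R7 [swims(a) => has_feathers(a)]; R10 [flagged(a), wooden(a) => signed(a)]. New: red(a), has_feathers(a), signed(a).
Round 2: R3 [red(a), flagged(a) => locked(a)]. New: locked(a).
Round 3: R1 [locked(a), flagged(a) => flies(a)]; R9 [locked(a), signed(a) => blue(a)]. New: flies(a), blue(a).
Round 4: R5 [blue(a) => penguin(a)]; R11 [flies(a), signed(a) => ready(a)]. New: penguin(a), ready(a).
Derived: flies(a) (round 3), signed(a) (round 1), penguin(a) (round 4), has_feathers(a) (round 1). large(a) never appears in any round.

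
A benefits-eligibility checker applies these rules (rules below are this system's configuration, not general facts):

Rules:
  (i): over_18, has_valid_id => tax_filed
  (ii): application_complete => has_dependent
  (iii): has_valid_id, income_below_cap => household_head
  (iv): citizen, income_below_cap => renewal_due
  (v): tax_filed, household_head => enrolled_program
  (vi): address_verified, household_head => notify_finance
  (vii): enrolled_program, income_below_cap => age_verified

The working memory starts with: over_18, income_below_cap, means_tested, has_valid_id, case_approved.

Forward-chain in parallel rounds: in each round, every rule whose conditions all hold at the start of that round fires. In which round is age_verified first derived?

Round 1: (i) [over_18, has_valid_id => tax_filed]; (iii) [has_valid_id, income_below_cap => household_head]. Adds tax_filed, household_head.
Round 2: (v) [tax_filed, household_head => enrolled_program]. Adds enrolled_program.
Round 3: (vii) [enrolled_program, income_below_cap => age_verified]. Adds age_verified.
age_verified first appears in round 3.

3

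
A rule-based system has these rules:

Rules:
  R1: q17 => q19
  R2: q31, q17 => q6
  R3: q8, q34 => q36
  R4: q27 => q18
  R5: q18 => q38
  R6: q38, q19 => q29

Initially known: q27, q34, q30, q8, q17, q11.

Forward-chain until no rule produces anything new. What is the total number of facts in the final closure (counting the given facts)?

Round 1 fires R1, R3, R4, giving q19, q36, q18.
Round 2 fires R5, giving q38.
Round 3 fires R6, giving q29.
Closure: {q11, q17, q18, q19, q27, q29, q30, q34, q36, q38, q8} — 11 facts.

11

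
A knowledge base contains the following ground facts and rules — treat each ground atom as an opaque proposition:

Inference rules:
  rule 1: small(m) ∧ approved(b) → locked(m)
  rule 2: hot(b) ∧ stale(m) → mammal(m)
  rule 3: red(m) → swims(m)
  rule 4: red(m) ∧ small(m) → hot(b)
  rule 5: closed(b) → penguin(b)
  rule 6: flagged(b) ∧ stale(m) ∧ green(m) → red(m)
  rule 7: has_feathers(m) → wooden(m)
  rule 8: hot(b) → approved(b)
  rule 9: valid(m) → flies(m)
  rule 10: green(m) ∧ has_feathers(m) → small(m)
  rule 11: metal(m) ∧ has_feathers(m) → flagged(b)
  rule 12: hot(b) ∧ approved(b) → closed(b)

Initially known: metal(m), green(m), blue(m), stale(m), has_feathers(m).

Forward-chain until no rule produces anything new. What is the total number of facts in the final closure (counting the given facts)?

16

Round 1 fires rule 7, rule 10, rule 11, giving wooden(m), small(m), flagged(b).
Round 2 fires rule 6, giving red(m).
Round 3 fires rule 3, rule 4, giving swims(m), hot(b).
Round 4 fires rule 2, rule 8, giving mammal(m), approved(b).
Round 5 fires rule 1, rule 12, giving locked(m), closed(b).
Round 6 fires rule 5, giving penguin(b).
Closure: {approved(b), blue(m), closed(b), flagged(b), green(m), has_feathers(m), hot(b), locked(m), mammal(m), metal(m), penguin(b), red(m), small(m), stale(m), swims(m), wooden(m)} — 16 facts.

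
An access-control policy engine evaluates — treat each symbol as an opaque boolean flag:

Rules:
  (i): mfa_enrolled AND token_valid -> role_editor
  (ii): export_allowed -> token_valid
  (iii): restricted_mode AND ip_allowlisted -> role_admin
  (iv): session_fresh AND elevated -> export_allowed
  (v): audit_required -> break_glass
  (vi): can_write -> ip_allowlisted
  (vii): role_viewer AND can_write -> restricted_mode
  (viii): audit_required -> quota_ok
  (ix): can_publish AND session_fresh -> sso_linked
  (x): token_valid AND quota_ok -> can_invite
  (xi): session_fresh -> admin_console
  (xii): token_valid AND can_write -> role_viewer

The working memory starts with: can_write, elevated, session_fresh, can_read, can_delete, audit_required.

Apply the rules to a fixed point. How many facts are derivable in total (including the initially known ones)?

[1] (iv) [session_fresh AND elevated -> export_allowed]; (v) [audit_required -> break_glass]; (vi) [can_write -> ip_allowlisted]; (viii) [audit_required -> quota_ok]; (xi) [session_fresh -> admin_console]. ⇒ new: export_allowed, break_glass, ip_allowlisted, quota_ok, admin_console.
[2] (ii) [export_allowed -> token_valid]. ⇒ new: token_valid.
[3] (x) [token_valid AND quota_ok -> can_invite]; (xii) [token_valid AND can_write -> role_viewer]. ⇒ new: can_invite, role_viewer.
[4] (vii) [role_viewer AND can_write -> restricted_mode]. ⇒ new: restricted_mode.
[5] (iii) [restricted_mode AND ip_allowlisted -> role_admin]. ⇒ new: role_admin.
Closure: {admin_console, audit_required, break_glass, can_delete, can_invite, can_read, can_write, elevated, export_allowed, ip_allowlisted, quota_ok, restricted_mode, role_admin, role_viewer, session_fresh, token_valid} — 16 facts.

16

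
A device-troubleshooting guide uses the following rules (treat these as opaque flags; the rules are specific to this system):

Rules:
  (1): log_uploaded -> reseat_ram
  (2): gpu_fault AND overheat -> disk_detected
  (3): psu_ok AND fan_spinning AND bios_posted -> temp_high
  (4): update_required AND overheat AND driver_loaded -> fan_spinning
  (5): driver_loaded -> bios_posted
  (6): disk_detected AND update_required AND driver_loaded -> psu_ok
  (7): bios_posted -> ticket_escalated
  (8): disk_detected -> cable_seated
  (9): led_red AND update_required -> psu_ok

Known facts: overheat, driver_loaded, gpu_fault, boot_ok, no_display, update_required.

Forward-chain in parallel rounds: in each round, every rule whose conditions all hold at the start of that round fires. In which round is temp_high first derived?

3

Round 1 — (2), (4), (5), derive disk_detected, fan_spinning, bios_posted.
Round 2 — (6), (7), (8), derive psu_ok, ticket_escalated, cable_seated.
Round 3 — (3), derive temp_high.
temp_high first appears in round 3.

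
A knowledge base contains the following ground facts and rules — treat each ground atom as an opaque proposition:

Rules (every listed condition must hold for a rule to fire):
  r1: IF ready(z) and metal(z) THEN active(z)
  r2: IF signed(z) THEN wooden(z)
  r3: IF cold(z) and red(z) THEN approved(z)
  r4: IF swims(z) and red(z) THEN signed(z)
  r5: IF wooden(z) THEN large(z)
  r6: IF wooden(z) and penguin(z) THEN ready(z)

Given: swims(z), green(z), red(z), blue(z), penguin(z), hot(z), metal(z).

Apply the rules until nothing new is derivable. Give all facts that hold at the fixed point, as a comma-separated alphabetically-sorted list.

active(z), blue(z), green(z), hot(z), large(z), metal(z), penguin(z), ready(z), red(z), signed(z), swims(z), wooden(z)

Round 1: r4 [IF swims(z) and red(z) THEN signed(z)]. Adds signed(z).
Round 2: r2 [IF signed(z) THEN wooden(z)]. Adds wooden(z).
Round 3: r5 [IF wooden(z) THEN large(z)]; r6 [IF wooden(z) and penguin(z) THEN ready(z)]. Adds large(z), ready(z).
Round 4: r1 [IF ready(z) and metal(z) THEN active(z)]. Adds active(z).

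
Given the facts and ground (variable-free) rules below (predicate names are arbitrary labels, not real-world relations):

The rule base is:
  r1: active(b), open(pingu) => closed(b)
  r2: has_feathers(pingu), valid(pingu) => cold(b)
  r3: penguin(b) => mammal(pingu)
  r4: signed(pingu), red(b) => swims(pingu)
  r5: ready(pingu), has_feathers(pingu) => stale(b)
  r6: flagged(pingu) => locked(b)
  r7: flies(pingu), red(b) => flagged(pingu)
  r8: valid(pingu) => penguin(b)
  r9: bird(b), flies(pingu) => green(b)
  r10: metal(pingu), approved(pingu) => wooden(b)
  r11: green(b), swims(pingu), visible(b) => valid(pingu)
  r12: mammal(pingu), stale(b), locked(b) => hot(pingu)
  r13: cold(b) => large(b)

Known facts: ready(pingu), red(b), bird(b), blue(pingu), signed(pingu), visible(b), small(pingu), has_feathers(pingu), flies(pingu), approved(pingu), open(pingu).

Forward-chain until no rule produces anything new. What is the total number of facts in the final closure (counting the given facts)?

Round 1 — r4, r5, r7, r9, derive swims(pingu), stale(b), flagged(pingu), green(b).
Round 2 — r6, r11, derive locked(b), valid(pingu).
Round 3 — r2, r8, derive cold(b), penguin(b).
Round 4 — r3, r13, derive mammal(pingu), large(b).
Round 5 — r12, derive hot(pingu).
Closure: {approved(pingu), bird(b), blue(pingu), cold(b), flagged(pingu), flies(pingu), green(b), has_feathers(pingu), hot(pingu), large(b), locked(b), mammal(pingu), open(pingu), penguin(b), ready(pingu), red(b), signed(pingu), small(pingu), stale(b), swims(pingu), valid(pingu), visible(b)} — 22 facts.

22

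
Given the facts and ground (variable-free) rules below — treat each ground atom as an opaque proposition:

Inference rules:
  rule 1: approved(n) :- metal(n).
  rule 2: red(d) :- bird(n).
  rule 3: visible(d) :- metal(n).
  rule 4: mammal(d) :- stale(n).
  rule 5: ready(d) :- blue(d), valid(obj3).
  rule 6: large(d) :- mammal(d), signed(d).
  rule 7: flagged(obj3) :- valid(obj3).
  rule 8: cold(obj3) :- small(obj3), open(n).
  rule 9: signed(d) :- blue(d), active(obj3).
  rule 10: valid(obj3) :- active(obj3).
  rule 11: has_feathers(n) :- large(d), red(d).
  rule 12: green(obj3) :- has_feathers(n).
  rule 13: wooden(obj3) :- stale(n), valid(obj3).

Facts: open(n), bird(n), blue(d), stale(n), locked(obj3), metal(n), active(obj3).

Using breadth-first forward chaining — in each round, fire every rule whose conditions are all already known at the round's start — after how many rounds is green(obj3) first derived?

Round 1: rule 1 [approved(n) :- metal(n).]; rule 2 [red(d) :- bird(n).]; rule 3 [visible(d) :- metal(n).]; rule 4 [mammal(d) :- stale(n).]; rule 9 [signed(d) :- blue(d), active(obj3).]; rule 10 [valid(obj3) :- active(obj3).]. Adds approved(n), red(d), visible(d), mammal(d), signed(d), valid(obj3).
Round 2: rule 5 [ready(d) :- blue(d), valid(obj3).]; rule 6 [large(d) :- mammal(d), signed(d).]; rule 7 [flagged(obj3) :- valid(obj3).]; rule 13 [wooden(obj3) :- stale(n), valid(obj3).]. Adds ready(d), large(d), flagged(obj3), wooden(obj3).
Round 3: rule 11 [has_feathers(n) :- large(d), red(d).]. Adds has_feathers(n).
Round 4: rule 12 [green(obj3) :- has_feathers(n).]. Adds green(obj3).
green(obj3) first appears in round 4.

4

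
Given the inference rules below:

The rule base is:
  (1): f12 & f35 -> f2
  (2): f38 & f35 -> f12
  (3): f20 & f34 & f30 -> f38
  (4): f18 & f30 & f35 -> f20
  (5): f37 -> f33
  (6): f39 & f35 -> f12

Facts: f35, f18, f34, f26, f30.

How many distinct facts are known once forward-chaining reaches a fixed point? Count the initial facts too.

9

Round 1: (4) [f18 & f30 & f35 -> f20]. New: f20.
Round 2: (3) [f20 & f34 & f30 -> f38]. New: f38.
Round 3: (2) [f38 & f35 -> f12]. New: f12.
Round 4: (1) [f12 & f35 -> f2]. New: f2.
Closure: {f12, f18, f2, f20, f26, f30, f34, f35, f38} — 9 facts.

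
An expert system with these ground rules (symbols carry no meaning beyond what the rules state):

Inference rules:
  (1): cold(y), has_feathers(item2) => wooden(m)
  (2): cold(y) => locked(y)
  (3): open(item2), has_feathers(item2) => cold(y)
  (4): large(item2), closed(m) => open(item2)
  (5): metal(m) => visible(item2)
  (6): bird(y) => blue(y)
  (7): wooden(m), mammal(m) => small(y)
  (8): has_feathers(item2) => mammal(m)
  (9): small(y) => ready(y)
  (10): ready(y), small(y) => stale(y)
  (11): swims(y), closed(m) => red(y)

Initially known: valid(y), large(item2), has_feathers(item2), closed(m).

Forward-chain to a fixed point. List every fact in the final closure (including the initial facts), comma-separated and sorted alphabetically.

Round 1 fires (4), (8), giving open(item2), mammal(m).
Round 2 fires (3), giving cold(y).
Round 3 fires (1), (2), giving wooden(m), locked(y).
Round 4 fires (7), giving small(y).
Round 5 fires (9), giving ready(y).
Round 6 fires (10), giving stale(y).

closed(m), cold(y), has_feathers(item2), large(item2), locked(y), mammal(m), open(item2), ready(y), small(y), stale(y), valid(y), wooden(m)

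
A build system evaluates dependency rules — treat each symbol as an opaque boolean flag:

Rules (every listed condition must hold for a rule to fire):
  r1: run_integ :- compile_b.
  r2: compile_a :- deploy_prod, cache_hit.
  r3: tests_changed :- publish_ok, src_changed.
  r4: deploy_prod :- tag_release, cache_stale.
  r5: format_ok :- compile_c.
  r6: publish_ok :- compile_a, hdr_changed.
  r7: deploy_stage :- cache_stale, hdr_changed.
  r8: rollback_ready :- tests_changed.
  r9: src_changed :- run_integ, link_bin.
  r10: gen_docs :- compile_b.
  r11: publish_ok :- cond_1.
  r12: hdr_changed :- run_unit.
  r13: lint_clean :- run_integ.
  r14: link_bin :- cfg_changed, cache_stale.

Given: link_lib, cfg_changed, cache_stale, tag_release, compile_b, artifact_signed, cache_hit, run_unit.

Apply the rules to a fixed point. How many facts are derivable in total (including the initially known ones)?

[1] r1 [run_integ :- compile_b.]; r4 [deploy_prod :- tag_release, cache_stale.]; r10 [gen_docs :- compile_b.]; r12 [hdr_changed :- run_unit.]; r14 [link_bin :- cfg_changed, cache_stale.]. ⇒ new: run_integ, deploy_prod, gen_docs, hdr_changed, link_bin.
[2] r2 [compile_a :- deploy_prod, cache_hit.]; r7 [deploy_stage :- cache_stale, hdr_changed.]; r9 [src_changed :- run_integ, link_bin.]; r13 [lint_clean :- run_integ.]. ⇒ new: compile_a, deploy_stage, src_changed, lint_clean.
[3] r6 [publish_ok :- compile_a, hdr_changed.]. ⇒ new: publish_ok.
[4] r3 [tests_changed :- publish_ok, src_changed.]. ⇒ new: tests_changed.
[5] r8 [rollback_ready :- tests_changed.]. ⇒ new: rollback_ready.
Closure: {artifact_signed, cache_hit, cache_stale, cfg_changed, compile_a, compile_b, deploy_prod, deploy_stage, gen_docs, hdr_changed, link_bin, link_lib, lint_clean, publish_ok, rollback_ready, run_integ, run_unit, src_changed, tag_release, tests_changed} — 20 facts.

20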